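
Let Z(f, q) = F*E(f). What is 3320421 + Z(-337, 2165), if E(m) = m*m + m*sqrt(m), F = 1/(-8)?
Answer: 26449799/8 + 337*I*sqrt(337)/8 ≈ 3.3062e+6 + 773.31*I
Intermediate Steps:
F = -1/8 ≈ -0.12500
E(m) = m**2 + m**(3/2)
Z(f, q) = -f**2/8 - f**(3/2)/8 (Z(f, q) = -(f**2 + f**(3/2))/8 = -f**2/8 - f**(3/2)/8)
3320421 + Z(-337, 2165) = 3320421 + (-1/8*(-337)**2 - (-337)*I*sqrt(337)/8) = 3320421 + (-1/8*113569 - (-337)*I*sqrt(337)/8) = 3320421 + (-113569/8 + 337*I*sqrt(337)/8) = 26449799/8 + 337*I*sqrt(337)/8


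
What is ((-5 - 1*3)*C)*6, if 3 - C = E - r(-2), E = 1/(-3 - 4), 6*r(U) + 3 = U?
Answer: -776/7 ≈ -110.86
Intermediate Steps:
r(U) = -½ + U/6
E = -⅐ (E = 1/(-7) = -⅐ ≈ -0.14286)
C = 97/42 (C = 3 - (-⅐ - (-½ + (⅙)*(-2))) = 3 - (-⅐ - (-½ - ⅓)) = 3 - (-⅐ - 1*(-⅚)) = 3 - (-⅐ + ⅚) = 3 - 1*29/42 = 3 - 29/42 = 97/42 ≈ 2.3095)
((-5 - 1*3)*C)*6 = ((-5 - 1*3)*(97/42))*6 = ((-5 - 3)*(97/42))*6 = -8*97/42*6 = -388/21*6 = -776/7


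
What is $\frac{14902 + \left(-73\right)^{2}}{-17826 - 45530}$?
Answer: $- \frac{20231}{63356} \approx -0.31932$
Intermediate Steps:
$\frac{14902 + \left(-73\right)^{2}}{-17826 - 45530} = \frac{14902 + 5329}{-63356} = 20231 \left(- \frac{1}{63356}\right) = - \frac{20231}{63356}$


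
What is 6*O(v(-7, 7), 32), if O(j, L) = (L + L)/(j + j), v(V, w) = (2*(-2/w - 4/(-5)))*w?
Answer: 80/3 ≈ 26.667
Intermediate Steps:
v(V, w) = w*(8/5 - 4/w) (v(V, w) = (2*(-2/w - 4*(-⅕)))*w = (2*(-2/w + ⅘))*w = (2*(⅘ - 2/w))*w = (8/5 - 4/w)*w = w*(8/5 - 4/w))
O(j, L) = L/j (O(j, L) = (2*L)/((2*j)) = (2*L)*(1/(2*j)) = L/j)
6*O(v(-7, 7), 32) = 6*(32/(-4 + (8/5)*7)) = 6*(32/(-4 + 56/5)) = 6*(32/(36/5)) = 6*(32*(5/36)) = 6*(40/9) = 80/3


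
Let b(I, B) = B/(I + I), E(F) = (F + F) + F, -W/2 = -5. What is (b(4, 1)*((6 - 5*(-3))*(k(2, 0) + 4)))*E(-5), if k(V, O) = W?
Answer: -2205/4 ≈ -551.25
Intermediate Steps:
W = 10 (W = -2*(-5) = 10)
k(V, O) = 10
E(F) = 3*F (E(F) = 2*F + F = 3*F)
b(I, B) = B/(2*I) (b(I, B) = B/((2*I)) = B*(1/(2*I)) = B/(2*I))
(b(4, 1)*((6 - 5*(-3))*(k(2, 0) + 4)))*E(-5) = (((1/2)*1/4)*((6 - 5*(-3))*(10 + 4)))*(3*(-5)) = (((1/2)*1*(1/4))*((6 + 15)*14))*(-15) = ((21*14)/8)*(-15) = ((1/8)*294)*(-15) = (147/4)*(-15) = -2205/4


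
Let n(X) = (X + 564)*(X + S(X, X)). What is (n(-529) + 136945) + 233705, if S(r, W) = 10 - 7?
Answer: 352240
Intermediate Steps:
S(r, W) = 3
n(X) = (3 + X)*(564 + X) (n(X) = (X + 564)*(X + 3) = (564 + X)*(3 + X) = (3 + X)*(564 + X))
(n(-529) + 136945) + 233705 = ((1692 + (-529)² + 567*(-529)) + 136945) + 233705 = ((1692 + 279841 - 299943) + 136945) + 233705 = (-18410 + 136945) + 233705 = 118535 + 233705 = 352240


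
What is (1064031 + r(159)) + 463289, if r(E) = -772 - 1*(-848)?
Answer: 1527396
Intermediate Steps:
r(E) = 76 (r(E) = -772 + 848 = 76)
(1064031 + r(159)) + 463289 = (1064031 + 76) + 463289 = 1064107 + 463289 = 1527396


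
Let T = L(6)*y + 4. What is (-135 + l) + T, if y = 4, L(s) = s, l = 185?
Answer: 78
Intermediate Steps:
T = 28 (T = 6*4 + 4 = 24 + 4 = 28)
(-135 + l) + T = (-135 + 185) + 28 = 50 + 28 = 78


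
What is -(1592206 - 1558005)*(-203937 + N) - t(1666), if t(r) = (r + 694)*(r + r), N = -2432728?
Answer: 90168716145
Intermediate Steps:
t(r) = 2*r*(694 + r) (t(r) = (694 + r)*(2*r) = 2*r*(694 + r))
-(1592206 - 1558005)*(-203937 + N) - t(1666) = -(1592206 - 1558005)*(-203937 - 2432728) - 2*1666*(694 + 1666) = -34201*(-2636665) - 2*1666*2360 = -1*(-90176579665) - 1*7863520 = 90176579665 - 7863520 = 90168716145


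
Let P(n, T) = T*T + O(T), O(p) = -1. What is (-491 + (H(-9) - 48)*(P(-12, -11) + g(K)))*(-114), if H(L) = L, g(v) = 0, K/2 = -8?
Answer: 835734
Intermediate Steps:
K = -16 (K = 2*(-8) = -16)
P(n, T) = -1 + T**2 (P(n, T) = T*T - 1 = T**2 - 1 = -1 + T**2)
(-491 + (H(-9) - 48)*(P(-12, -11) + g(K)))*(-114) = (-491 + (-9 - 48)*((-1 + (-11)**2) + 0))*(-114) = (-491 - 57*((-1 + 121) + 0))*(-114) = (-491 - 57*(120 + 0))*(-114) = (-491 - 57*120)*(-114) = (-491 - 6840)*(-114) = -7331*(-114) = 835734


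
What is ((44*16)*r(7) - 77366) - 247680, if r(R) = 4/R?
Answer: -2272506/7 ≈ -3.2464e+5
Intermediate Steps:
((44*16)*r(7) - 77366) - 247680 = ((44*16)*(4/7) - 77366) - 247680 = (704*(4*(1/7)) - 77366) - 247680 = (704*(4/7) - 77366) - 247680 = (2816/7 - 77366) - 247680 = -538746/7 - 247680 = -2272506/7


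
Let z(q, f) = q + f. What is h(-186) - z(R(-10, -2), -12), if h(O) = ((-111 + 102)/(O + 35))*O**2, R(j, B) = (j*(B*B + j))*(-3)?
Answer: 340356/151 ≈ 2254.0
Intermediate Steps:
R(j, B) = -3*j*(j + B**2) (R(j, B) = (j*(B**2 + j))*(-3) = (j*(j + B**2))*(-3) = -3*j*(j + B**2))
h(O) = -9*O**2/(35 + O) (h(O) = (-9/(35 + O))*O**2 = -9*O**2/(35 + O))
z(q, f) = f + q
h(-186) - z(R(-10, -2), -12) = -9*(-186)**2/(35 - 186) - (-12 - 3*(-10)*(-10 + (-2)**2)) = -9*34596/(-151) - (-12 - 3*(-10)*(-10 + 4)) = -9*34596*(-1/151) - (-12 - 3*(-10)*(-6)) = 311364/151 - (-12 - 180) = 311364/151 - 1*(-192) = 311364/151 + 192 = 340356/151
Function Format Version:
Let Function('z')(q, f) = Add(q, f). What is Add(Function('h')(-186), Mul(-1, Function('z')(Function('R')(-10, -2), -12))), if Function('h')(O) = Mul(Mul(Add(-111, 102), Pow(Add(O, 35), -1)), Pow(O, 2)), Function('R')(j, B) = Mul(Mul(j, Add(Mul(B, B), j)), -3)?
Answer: Rational(340356, 151) ≈ 2254.0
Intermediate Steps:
Function('R')(j, B) = Mul(-3, j, Add(j, Pow(B, 2))) (Function('R')(j, B) = Mul(Mul(j, Add(Pow(B, 2), j)), -3) = Mul(Mul(j, Add(j, Pow(B, 2))), -3) = Mul(-3, j, Add(j, Pow(B, 2))))
Function('h')(O) = Mul(-9, Pow(O, 2), Pow(Add(35, O), -1)) (Function('h')(O) = Mul(Mul(-9, Pow(Add(35, O), -1)), Pow(O, 2)) = Mul(-9, Pow(O, 2), Pow(Add(35, O), -1)))
Function('z')(q, f) = Add(f, q)
Add(Function('h')(-186), Mul(-1, Function('z')(Function('R')(-10, -2), -12))) = Add(Mul(-9, Pow(-186, 2), Pow(Add(35, -186), -1)), Mul(-1, Add(-12, Mul(-3, -10, Add(-10, Pow(-2, 2)))))) = Add(Mul(-9, 34596, Pow(-151, -1)), Mul(-1, Add(-12, Mul(-3, -10, Add(-10, 4))))) = Add(Mul(-9, 34596, Rational(-1, 151)), Mul(-1, Add(-12, Mul(-3, -10, -6)))) = Add(Rational(311364, 151), Mul(-1, Add(-12, -180))) = Add(Rational(311364, 151), Mul(-1, -192)) = Add(Rational(311364, 151), 192) = Rational(340356, 151)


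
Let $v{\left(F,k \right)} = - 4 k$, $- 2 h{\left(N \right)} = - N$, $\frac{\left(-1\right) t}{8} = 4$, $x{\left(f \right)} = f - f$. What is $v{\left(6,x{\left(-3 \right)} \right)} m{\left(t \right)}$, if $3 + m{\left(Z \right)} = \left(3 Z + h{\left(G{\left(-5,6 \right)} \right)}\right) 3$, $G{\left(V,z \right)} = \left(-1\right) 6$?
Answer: $0$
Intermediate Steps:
$x{\left(f \right)} = 0$
$G{\left(V,z \right)} = -6$
$t = -32$ ($t = \left(-8\right) 4 = -32$)
$h{\left(N \right)} = \frac{N}{2}$ ($h{\left(N \right)} = - \frac{\left(-1\right) N}{2} = \frac{N}{2}$)
$m{\left(Z \right)} = -12 + 9 Z$ ($m{\left(Z \right)} = -3 + \left(3 Z + \frac{1}{2} \left(-6\right)\right) 3 = -3 + \left(3 Z - 3\right) 3 = -3 + \left(-3 + 3 Z\right) 3 = -3 + \left(-9 + 9 Z\right) = -12 + 9 Z$)
$v{\left(6,x{\left(-3 \right)} \right)} m{\left(t \right)} = \left(-4\right) 0 \left(-12 + 9 \left(-32\right)\right) = 0 \left(-12 - 288\right) = 0 \left(-300\right) = 0$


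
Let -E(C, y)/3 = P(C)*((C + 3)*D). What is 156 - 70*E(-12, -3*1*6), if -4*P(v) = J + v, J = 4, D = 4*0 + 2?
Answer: -7404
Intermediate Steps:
D = 2 (D = 0 + 2 = 2)
P(v) = -1 - v/4 (P(v) = -(4 + v)/4 = -1 - v/4)
E(C, y) = -3*(-1 - C/4)*(6 + 2*C) (E(C, y) = -3*(-1 - C/4)*(C + 3)*2 = -3*(-1 - C/4)*(3 + C)*2 = -3*(-1 - C/4)*(6 + 2*C))
156 - 70*E(-12, -3*1*6) = 156 - 105*(3 - 12)*(4 - 12) = 156 - 105*(-9)*(-8) = 156 - 70*108 = 156 - 7560 = -7404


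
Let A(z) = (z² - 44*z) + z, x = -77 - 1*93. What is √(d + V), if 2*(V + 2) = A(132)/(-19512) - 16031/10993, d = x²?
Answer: 5*√369305549670869115/17874618 ≈ 169.99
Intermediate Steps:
x = -170 (x = -77 - 93 = -170)
A(z) = z² - 43*z
d = 28900 (d = (-170)² = 28900)
V = -108327025/35749236 (V = -2 + ((132*(-43 + 132))/(-19512) - 16031/10993)/2 = -2 + ((132*89)*(-1/19512) - 16031*1/10993)/2 = -2 + (11748*(-1/19512) - 16031/10993)/2 = -2 + (-979/1626 - 16031/10993)/2 = -2 + (½)*(-36828553/17874618) = -2 - 36828553/35749236 = -108327025/35749236 ≈ -3.0302)
√(d + V) = √(28900 - 108327025/35749236) = √(1033044593375/35749236) = 5*√369305549670869115/17874618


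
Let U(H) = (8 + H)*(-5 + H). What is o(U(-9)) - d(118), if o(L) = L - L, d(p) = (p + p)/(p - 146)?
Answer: 59/7 ≈ 8.4286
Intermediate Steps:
U(H) = (-5 + H)*(8 + H)
d(p) = 2*p/(-146 + p) (d(p) = (2*p)/(-146 + p) = 2*p/(-146 + p))
o(L) = 0
o(U(-9)) - d(118) = 0 - 2*118/(-146 + 118) = 0 - 2*118/(-28) = 0 - 2*118*(-1)/28 = 0 - 1*(-59/7) = 0 + 59/7 = 59/7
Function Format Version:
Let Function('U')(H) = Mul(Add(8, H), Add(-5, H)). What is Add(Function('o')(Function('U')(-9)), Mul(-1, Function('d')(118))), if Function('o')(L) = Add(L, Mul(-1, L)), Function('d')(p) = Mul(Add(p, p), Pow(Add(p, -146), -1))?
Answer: Rational(59, 7) ≈ 8.4286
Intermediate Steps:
Function('U')(H) = Mul(Add(-5, H), Add(8, H))
Function('d')(p) = Mul(2, p, Pow(Add(-146, p), -1)) (Function('d')(p) = Mul(Mul(2, p), Pow(Add(-146, p), -1)) = Mul(2, p, Pow(Add(-146, p), -1)))
Function('o')(L) = 0
Add(Function('o')(Function('U')(-9)), Mul(-1, Function('d')(118))) = Add(0, Mul(-1, Mul(2, 118, Pow(Add(-146, 118), -1)))) = Add(0, Mul(-1, Mul(2, 118, Pow(-28, -1)))) = Add(0, Mul(-1, Mul(2, 118, Rational(-1, 28)))) = Add(0, Mul(-1, Rational(-59, 7))) = Add(0, Rational(59, 7)) = Rational(59, 7)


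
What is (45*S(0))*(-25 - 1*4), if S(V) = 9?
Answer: -11745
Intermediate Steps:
(45*S(0))*(-25 - 1*4) = (45*9)*(-25 - 1*4) = 405*(-25 - 4) = 405*(-29) = -11745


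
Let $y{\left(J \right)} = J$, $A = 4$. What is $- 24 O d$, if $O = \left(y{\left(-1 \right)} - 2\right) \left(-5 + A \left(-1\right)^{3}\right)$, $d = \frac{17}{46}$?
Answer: $- \frac{5508}{23} \approx -239.48$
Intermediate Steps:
$d = \frac{17}{46}$ ($d = 17 \cdot \frac{1}{46} = \frac{17}{46} \approx 0.36957$)
$O = 27$ ($O = \left(-1 - 2\right) \left(-5 + 4 \left(-1\right)^{3}\right) = - 3 \left(-5 + 4 \left(-1\right)\right) = - 3 \left(-5 - 4\right) = \left(-3\right) \left(-9\right) = 27$)
$- 24 O d = \left(-24\right) 27 \cdot \frac{17}{46} = \left(-648\right) \frac{17}{46} = - \frac{5508}{23}$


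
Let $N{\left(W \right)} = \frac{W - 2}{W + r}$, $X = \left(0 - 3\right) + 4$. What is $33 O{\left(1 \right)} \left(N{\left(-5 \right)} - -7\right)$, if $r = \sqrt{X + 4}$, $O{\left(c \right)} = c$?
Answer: $\frac{1155}{4} + \frac{231 \sqrt{5}}{20} \approx 314.58$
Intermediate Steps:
$X = 1$ ($X = -3 + 4 = 1$)
$r = \sqrt{5}$ ($r = \sqrt{1 + 4} = \sqrt{5} \approx 2.2361$)
$N{\left(W \right)} = \frac{-2 + W}{W + \sqrt{5}}$ ($N{\left(W \right)} = \frac{W - 2}{W + \sqrt{5}} = \frac{-2 + W}{W + \sqrt{5}}$)
$33 O{\left(1 \right)} \left(N{\left(-5 \right)} - -7\right) = 33 \cdot 1 \left(\frac{-2 - 5}{-5 + \sqrt{5}} - -7\right) = 33 \left(\frac{1}{-5 + \sqrt{5}} \left(-7\right) + 7\right) = 33 \left(- \frac{7}{-5 + \sqrt{5}} + 7\right) = 33 \left(7 - \frac{7}{-5 + \sqrt{5}}\right) = 231 - \frac{231}{-5 + \sqrt{5}}$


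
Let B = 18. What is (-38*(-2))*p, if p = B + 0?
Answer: 1368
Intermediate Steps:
p = 18 (p = 18 + 0 = 18)
(-38*(-2))*p = -38*(-2)*18 = 76*18 = 1368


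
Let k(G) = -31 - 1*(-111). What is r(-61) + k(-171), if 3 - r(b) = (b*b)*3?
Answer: -11080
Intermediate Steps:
k(G) = 80 (k(G) = -31 + 111 = 80)
r(b) = 3 - 3*b² (r(b) = 3 - b*b*3 = 3 - b²*3 = 3 - 3*b²)
r(-61) + k(-171) = (3 - 3*(-61)²) + 80 = (3 - 3*3721) + 80 = (3 - 11163) + 80 = -11160 + 80 = -11080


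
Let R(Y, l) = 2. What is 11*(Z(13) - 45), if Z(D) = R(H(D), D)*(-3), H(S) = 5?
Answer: -561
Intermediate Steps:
Z(D) = -6 (Z(D) = 2*(-3) = -6)
11*(Z(13) - 45) = 11*(-6 - 45) = 11*(-51) = -561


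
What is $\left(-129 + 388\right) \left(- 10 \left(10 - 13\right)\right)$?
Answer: $7770$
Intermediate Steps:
$\left(-129 + 388\right) \left(- 10 \left(10 - 13\right)\right) = 259 \left(\left(-10\right) \left(-3\right)\right) = 259 \cdot 30 = 7770$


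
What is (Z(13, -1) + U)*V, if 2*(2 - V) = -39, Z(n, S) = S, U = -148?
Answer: -6407/2 ≈ -3203.5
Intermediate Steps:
V = 43/2 (V = 2 - ½*(-39) = 2 + 39/2 = 43/2 ≈ 21.500)
(Z(13, -1) + U)*V = (-1 - 148)*(43/2) = -149*43/2 = -6407/2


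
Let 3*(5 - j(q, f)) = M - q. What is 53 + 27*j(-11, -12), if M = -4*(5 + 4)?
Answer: 413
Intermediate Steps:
M = -36 (M = -4*9 = -36)
j(q, f) = 17 + q/3 (j(q, f) = 5 - (-36 - q)/3 = 5 + (12 + q/3) = 17 + q/3)
53 + 27*j(-11, -12) = 53 + 27*(17 + (⅓)*(-11)) = 53 + 27*(17 - 11/3) = 53 + 27*(40/3) = 53 + 360 = 413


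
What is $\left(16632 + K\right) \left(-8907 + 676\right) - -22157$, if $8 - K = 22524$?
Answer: $48453361$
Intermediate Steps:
$K = -22516$ ($K = 8 - 22524 = -22516$)
$\left(16632 + K\right) \left(-8907 + 676\right) - -22157 = \left(16632 - 22516\right) \left(-8907 + 676\right) - -22157 = \left(-5884\right) \left(-8231\right) + 22157 = 48431204 + 22157 = 48453361$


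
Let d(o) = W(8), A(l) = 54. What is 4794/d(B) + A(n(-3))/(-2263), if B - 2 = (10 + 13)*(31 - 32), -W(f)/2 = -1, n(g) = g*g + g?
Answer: 5424357/2263 ≈ 2397.0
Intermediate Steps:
n(g) = g + g² (n(g) = g² + g = g + g²)
W(f) = 2 (W(f) = -2*(-1) = 2)
B = -21 (B = 2 + (10 + 13)*(31 - 32) = 2 + 23*(-1) = 2 - 23 = -21)
d(o) = 2
4794/d(B) + A(n(-3))/(-2263) = 4794/2 + 54/(-2263) = 4794*(½) + 54*(-1/2263) = 2397 - 54/2263 = 5424357/2263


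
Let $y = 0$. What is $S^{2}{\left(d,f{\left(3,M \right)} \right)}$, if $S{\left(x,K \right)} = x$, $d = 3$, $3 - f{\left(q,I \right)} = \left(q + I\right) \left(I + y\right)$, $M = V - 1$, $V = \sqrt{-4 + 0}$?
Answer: $9$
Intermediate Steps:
$V = 2 i$ ($V = \sqrt{-4} = 2 i \approx 2.0 i$)
$M = -1 + 2 i$ ($M = 2 i - 1 = -1 + 2 i \approx -1.0 + 2.0 i$)
$f{\left(q,I \right)} = 3 - I \left(I + q\right)$ ($f{\left(q,I \right)} = 3 - \left(q + I\right) \left(I + 0\right) = 3 - \left(I + q\right) I = 3 - I \left(I + q\right)$)
$S^{2}{\left(d,f{\left(3,M \right)} \right)} = 3^{2} = 9$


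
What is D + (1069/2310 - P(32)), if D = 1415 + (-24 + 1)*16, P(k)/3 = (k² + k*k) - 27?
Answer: -11585891/2310 ≈ -5015.5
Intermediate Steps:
P(k) = -81 + 6*k² (P(k) = 3*((k² + k*k) - 27) = 3*((k² + k²) - 27) = 3*(2*k² - 27) = 3*(-27 + 2*k²) = -81 + 6*k²)
D = 1047 (D = 1415 - 23*16 = 1415 - 368 = 1047)
D + (1069/2310 - P(32)) = 1047 + (1069/2310 - (-81 + 6*32²)) = 1047 + (1069*(1/2310) - (-81 + 6*1024)) = 1047 + (1069/2310 - (-81 + 6144)) = 1047 + (1069/2310 - 1*6063) = 1047 + (1069/2310 - 6063) = 1047 - 14004461/2310 = -11585891/2310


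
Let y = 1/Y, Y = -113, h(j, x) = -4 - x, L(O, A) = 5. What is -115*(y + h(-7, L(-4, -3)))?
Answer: 117070/113 ≈ 1036.0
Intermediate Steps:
y = -1/113 (y = 1/(-113) = -1/113 ≈ -0.0088496)
-115*(y + h(-7, L(-4, -3))) = -115*(-1/113 + (-4 - 1*5)) = -115*(-1/113 + (-4 - 5)) = -115*(-1/113 - 9) = -115*(-1018/113) = 117070/113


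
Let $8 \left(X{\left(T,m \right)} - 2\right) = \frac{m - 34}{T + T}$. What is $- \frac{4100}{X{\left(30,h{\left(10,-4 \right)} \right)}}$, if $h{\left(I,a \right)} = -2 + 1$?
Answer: $- \frac{78720}{37} \approx -2127.6$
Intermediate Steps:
$h{\left(I,a \right)} = -1$
$X{\left(T,m \right)} = 2 + \frac{-34 + m}{16 T}$ ($X{\left(T,m \right)} = 2 + \frac{\left(m - 34\right) \frac{1}{T + T}}{8} = 2 + \frac{\left(-34 + m\right) \frac{1}{2 T}}{8} = 2 + \frac{\frac{1}{2} \frac{1}{T} \left(-34 + m\right)}{8} = 2 + \frac{-34 + m}{16 T}$)
$- \frac{4100}{X{\left(30,h{\left(10,-4 \right)} \right)}} = - \frac{4100}{\frac{1}{16} \cdot \frac{1}{30} \left(-34 - 1 + 32 \cdot 30\right)} = - \frac{4100}{\frac{1}{16} \cdot \frac{1}{30} \left(-34 - 1 + 960\right)} = - \frac{4100}{\frac{1}{16} \cdot \frac{1}{30} \cdot 925} = - \frac{4100}{\frac{185}{96}} = \left(-4100\right) \frac{96}{185} = - \frac{78720}{37}$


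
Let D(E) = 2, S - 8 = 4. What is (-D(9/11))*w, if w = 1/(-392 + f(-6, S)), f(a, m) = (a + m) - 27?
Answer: 2/413 ≈ 0.0048426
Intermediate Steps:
S = 12 (S = 8 + 4 = 12)
f(a, m) = -27 + a + m
w = -1/413 (w = 1/(-392 + (-27 - 6 + 12)) = 1/(-392 - 21) = 1/(-413) = -1/413 ≈ -0.0024213)
(-D(9/11))*w = -1*2*(-1/413) = -2*(-1/413) = 2/413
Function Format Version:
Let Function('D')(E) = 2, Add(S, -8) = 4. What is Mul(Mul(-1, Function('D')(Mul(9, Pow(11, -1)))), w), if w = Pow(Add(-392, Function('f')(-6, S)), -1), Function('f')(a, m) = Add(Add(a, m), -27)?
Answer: Rational(2, 413) ≈ 0.0048426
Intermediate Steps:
S = 12 (S = Add(8, 4) = 12)
Function('f')(a, m) = Add(-27, a, m)
w = Rational(-1, 413) (w = Pow(Add(-392, Add(-27, -6, 12)), -1) = Pow(Add(-392, -21), -1) = Pow(-413, -1) = Rational(-1, 413) ≈ -0.0024213)
Mul(Mul(-1, Function('D')(Mul(9, Pow(11, -1)))), w) = Mul(Mul(-1, 2), Rational(-1, 413)) = Mul(-2, Rational(-1, 413)) = Rational(2, 413)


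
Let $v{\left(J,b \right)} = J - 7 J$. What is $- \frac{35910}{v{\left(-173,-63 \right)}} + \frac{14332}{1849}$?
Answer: $- \frac{8586829}{319877} \approx -26.844$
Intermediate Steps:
$v{\left(J,b \right)} = - 6 J$
$- \frac{35910}{v{\left(-173,-63 \right)}} + \frac{14332}{1849} = - \frac{35910}{\left(-6\right) \left(-173\right)} + \frac{14332}{1849} = - \frac{35910}{1038} + 14332 \cdot \frac{1}{1849} = \left(-35910\right) \frac{1}{1038} + \frac{14332}{1849} = - \frac{5985}{173} + \frac{14332}{1849} = - \frac{8586829}{319877}$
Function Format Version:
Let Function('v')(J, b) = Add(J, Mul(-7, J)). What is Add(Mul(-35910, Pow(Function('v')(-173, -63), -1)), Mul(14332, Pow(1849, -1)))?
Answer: Rational(-8586829, 319877) ≈ -26.844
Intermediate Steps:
Function('v')(J, b) = Mul(-6, J)
Add(Mul(-35910, Pow(Function('v')(-173, -63), -1)), Mul(14332, Pow(1849, -1))) = Add(Mul(-35910, Pow(Mul(-6, -173), -1)), Mul(14332, Pow(1849, -1))) = Add(Mul(-35910, Pow(1038, -1)), Mul(14332, Rational(1, 1849))) = Add(Mul(-35910, Rational(1, 1038)), Rational(14332, 1849)) = Add(Rational(-5985, 173), Rational(14332, 1849)) = Rational(-8586829, 319877)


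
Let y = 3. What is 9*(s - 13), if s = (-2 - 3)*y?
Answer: -252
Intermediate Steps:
s = -15 (s = (-2 - 3)*3 = -5*3 = -15)
9*(s - 13) = 9*(-15 - 13) = 9*(-28) = -252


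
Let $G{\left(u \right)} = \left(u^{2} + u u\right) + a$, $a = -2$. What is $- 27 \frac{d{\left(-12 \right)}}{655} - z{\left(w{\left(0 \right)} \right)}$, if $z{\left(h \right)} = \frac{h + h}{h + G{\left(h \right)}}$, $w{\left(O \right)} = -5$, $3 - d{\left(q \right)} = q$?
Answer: $- \frac{2173}{5633} \approx -0.38576$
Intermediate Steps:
$d{\left(q \right)} = 3 - q$
$G{\left(u \right)} = -2 + 2 u^{2}$ ($G{\left(u \right)} = \left(u^{2} + u u\right) - 2 = \left(u^{2} + u^{2}\right) - 2 = 2 u^{2} - 2 = -2 + 2 u^{2}$)
$z{\left(h \right)} = \frac{2 h}{-2 + h + 2 h^{2}}$ ($z{\left(h \right)} = \frac{h + h}{h + \left(-2 + 2 h^{2}\right)} = \frac{2 h}{-2 + h + 2 h^{2}}$)
$- 27 \frac{d{\left(-12 \right)}}{655} - z{\left(w{\left(0 \right)} \right)} = - 27 \frac{3 - -12}{655} - 2 \left(-5\right) \frac{1}{-2 - 5 + 2 \left(-5\right)^{2}} = - 27 \left(3 + 12\right) \frac{1}{655} - 2 \left(-5\right) \frac{1}{-2 - 5 + 2 \cdot 25} = - 27 \cdot 15 \cdot \frac{1}{655} - 2 \left(-5\right) \frac{1}{-2 - 5 + 50} = \left(-27\right) \frac{3}{131} - 2 \left(-5\right) \frac{1}{43} = - \frac{81}{131} - 2 \left(-5\right) \frac{1}{43} = - \frac{81}{131} - - \frac{10}{43} = - \frac{81}{131} + \frac{10}{43} = - \frac{2173}{5633}$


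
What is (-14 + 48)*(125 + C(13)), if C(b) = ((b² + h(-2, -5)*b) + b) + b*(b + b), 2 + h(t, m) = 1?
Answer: 21488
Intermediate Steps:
h(t, m) = -1 (h(t, m) = -2 + 1 = -1)
C(b) = 3*b² (C(b) = ((b² - b) + b) + b*(b + b) = b² + b*(2*b) = b² + 2*b² = 3*b²)
(-14 + 48)*(125 + C(13)) = (-14 + 48)*(125 + 3*13²) = 34*(125 + 3*169) = 34*(125 + 507) = 34*632 = 21488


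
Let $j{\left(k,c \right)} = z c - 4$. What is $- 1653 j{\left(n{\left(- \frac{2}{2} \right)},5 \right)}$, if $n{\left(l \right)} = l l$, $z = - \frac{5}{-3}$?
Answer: $-7163$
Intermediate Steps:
$z = \frac{5}{3}$ ($z = \left(-5\right) \left(- \frac{1}{3}\right) = \frac{5}{3} \approx 1.6667$)
$n{\left(l \right)} = l^{2}$
$j{\left(k,c \right)} = -4 + \frac{5 c}{3}$ ($j{\left(k,c \right)} = \frac{5 c}{3} - 4 = -4 + \frac{5 c}{3}$)
$- 1653 j{\left(n{\left(- \frac{2}{2} \right)},5 \right)} = - 1653 \left(-4 + \frac{5}{3} \cdot 5\right) = - 1653 \left(-4 + \frac{25}{3}\right) = \left(-1653\right) \frac{13}{3} = -7163$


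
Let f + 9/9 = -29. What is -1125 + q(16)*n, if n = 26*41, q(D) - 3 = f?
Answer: -29907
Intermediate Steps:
f = -30 (f = -1 - 29 = -30)
q(D) = -27 (q(D) = 3 - 30 = -27)
n = 1066
-1125 + q(16)*n = -1125 - 27*1066 = -1125 - 28782 = -29907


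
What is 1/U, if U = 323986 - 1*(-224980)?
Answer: 1/548966 ≈ 1.8216e-6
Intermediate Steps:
U = 548966 (U = 323986 + 224980 = 548966)
1/U = 1/548966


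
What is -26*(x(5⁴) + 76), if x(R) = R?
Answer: -18226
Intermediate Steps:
-26*(x(5⁴) + 76) = -26*(5⁴ + 76) = -26*(625 + 76) = -26*701 = -18226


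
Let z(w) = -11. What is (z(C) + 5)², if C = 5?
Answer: 36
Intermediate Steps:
(z(C) + 5)² = (-11 + 5)² = (-6)² = 36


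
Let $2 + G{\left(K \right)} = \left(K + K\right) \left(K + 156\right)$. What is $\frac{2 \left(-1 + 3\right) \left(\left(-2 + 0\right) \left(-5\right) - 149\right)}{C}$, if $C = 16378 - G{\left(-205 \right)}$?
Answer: $\frac{278}{1855} \approx 0.14987$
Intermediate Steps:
$G{\left(K \right)} = -2 + 2 K \left(156 + K\right)$ ($G{\left(K \right)} = -2 + \left(K + K\right) \left(K + 156\right) = -2 + 2 K \left(156 + K\right)$)
$C = -3710$ ($C = 16378 - \left(-2 + 2 \left(-205\right)^{2} + 312 \left(-205\right)\right) = 16378 - \left(-2 + 2 \cdot 42025 - 63960\right) = 16378 - \left(-2 + 84050 - 63960\right) = 16378 - 20088 = -3710$)
$\frac{2 \left(-1 + 3\right) \left(\left(-2 + 0\right) \left(-5\right) - 149\right)}{C} = \frac{2 \left(-1 + 3\right) \left(\left(-2 + 0\right) \left(-5\right) - 149\right)}{-3710} = 2 \cdot 2 \left(\left(-2\right) \left(-5\right) - 149\right) \left(- \frac{1}{3710}\right) = 4 \left(10 - 149\right) \left(- \frac{1}{3710}\right) = 4 \left(-139\right) \left(- \frac{1}{3710}\right) = \left(-556\right) \left(- \frac{1}{3710}\right) = \frac{278}{1855}$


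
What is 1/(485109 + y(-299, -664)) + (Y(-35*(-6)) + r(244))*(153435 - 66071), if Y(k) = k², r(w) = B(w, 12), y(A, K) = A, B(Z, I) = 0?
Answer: 1867852891044001/484810 ≈ 3.8528e+9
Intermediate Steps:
r(w) = 0
1/(485109 + y(-299, -664)) + (Y(-35*(-6)) + r(244))*(153435 - 66071) = 1/(485109 - 299) + ((-35*(-6))² + 0)*(153435 - 66071) = 1/484810 + (210² + 0)*87364 = 1/484810 + (44100 + 0)*87364 = 1/484810 + 44100*87364 = 1/484810 + 3852752400 = 1867852891044001/484810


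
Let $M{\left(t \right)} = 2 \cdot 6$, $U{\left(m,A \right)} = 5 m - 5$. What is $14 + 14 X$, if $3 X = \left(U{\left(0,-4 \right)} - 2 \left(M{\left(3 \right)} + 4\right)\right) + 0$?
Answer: $- \frac{476}{3} \approx -158.67$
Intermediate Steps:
$U{\left(m,A \right)} = -5 + 5 m$
$M{\left(t \right)} = 12$
$X = - \frac{37}{3}$ ($X = \frac{\left(\left(-5 + 5 \cdot 0\right) - 2 \left(12 + 4\right)\right) + 0}{3} = \frac{\left(\left(-5 + 0\right) - 32\right) + 0}{3} = \frac{\left(-5 - 32\right) + 0}{3} = \frac{-37 + 0}{3} = \frac{1}{3} \left(-37\right) = - \frac{37}{3} \approx -12.333$)
$14 + 14 X = 14 + 14 \left(- \frac{37}{3}\right) = 14 - \frac{518}{3} = - \frac{476}{3}$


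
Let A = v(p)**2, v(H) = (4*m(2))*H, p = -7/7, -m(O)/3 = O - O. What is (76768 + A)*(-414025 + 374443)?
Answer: -3038630976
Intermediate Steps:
m(O) = 0 (m(O) = -3*(O - O) = -3*0 = 0)
p = -1 (p = -7*1/7 = -1)
v(H) = 0 (v(H) = (4*0)*H = 0*H = 0)
A = 0 (A = 0**2 = 0)
(76768 + A)*(-414025 + 374443) = (76768 + 0)*(-414025 + 374443) = 76768*(-39582) = -3038630976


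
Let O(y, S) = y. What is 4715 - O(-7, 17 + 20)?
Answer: 4722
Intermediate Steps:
4715 - O(-7, 17 + 20) = 4715 - 1*(-7) = 4715 + 7 = 4722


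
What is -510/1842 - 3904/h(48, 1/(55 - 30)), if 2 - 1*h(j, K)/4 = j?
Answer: 147861/7061 ≈ 20.941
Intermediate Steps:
h(j, K) = 8 - 4*j
-510/1842 - 3904/h(48, 1/(55 - 30)) = -510/1842 - 3904/(8 - 4*48) = -510*1/1842 - 3904/(8 - 192) = -85/307 - 3904/(-184) = -85/307 - 3904*(-1/184) = -85/307 + 488/23 = 147861/7061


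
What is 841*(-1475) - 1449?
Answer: -1241924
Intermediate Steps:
841*(-1475) - 1449 = -1240475 - 1449 = -1241924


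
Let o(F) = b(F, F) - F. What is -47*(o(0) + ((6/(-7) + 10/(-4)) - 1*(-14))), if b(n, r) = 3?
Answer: -8977/14 ≈ -641.21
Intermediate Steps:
o(F) = 3 - F
-47*(o(0) + ((6/(-7) + 10/(-4)) - 1*(-14))) = -47*((3 - 1*0) + ((6/(-7) + 10/(-4)) - 1*(-14))) = -47*((3 + 0) + ((6*(-⅐) + 10*(-¼)) + 14)) = -47*(3 + ((-6/7 - 5/2) + 14)) = -47*(3 + (-47/14 + 14)) = -47*(3 + 149/14) = -47*191/14 = -8977/14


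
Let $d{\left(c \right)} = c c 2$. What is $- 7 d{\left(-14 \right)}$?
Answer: $-2744$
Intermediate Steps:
$d{\left(c \right)} = 2 c^{2}$ ($d{\left(c \right)} = c^{2} \cdot 2 = 2 c^{2}$)
$- 7 d{\left(-14 \right)} = - 7 \cdot 2 \left(-14\right)^{2} = - 7 \cdot 2 \cdot 196 = \left(-7\right) 392 = -2744$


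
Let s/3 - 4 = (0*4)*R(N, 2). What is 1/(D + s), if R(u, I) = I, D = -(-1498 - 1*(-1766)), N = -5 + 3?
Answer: -1/256 ≈ -0.0039063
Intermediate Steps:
N = -2
D = -268 (D = -(-1498 + 1766) = -1*268 = -268)
s = 12 (s = 12 + 3*((0*4)*2) = 12 + 3*(0*2) = 12 + 3*0 = 12 + 0 = 12)
1/(D + s) = 1/(-268 + 12) = 1/(-256) = -1/256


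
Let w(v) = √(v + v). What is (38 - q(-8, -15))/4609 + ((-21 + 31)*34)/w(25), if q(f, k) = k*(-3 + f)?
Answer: -127/4609 + 34*√2 ≈ 48.056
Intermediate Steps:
w(v) = √2*√v (w(v) = √(2*v) = √2*√v)
(38 - q(-8, -15))/4609 + ((-21 + 31)*34)/w(25) = (38 - (-15)*(-3 - 8))/4609 + ((-21 + 31)*34)/((√2*√25)) = (38 - (-15)*(-11))*(1/4609) + (10*34)/((√2*5)) = (38 - 1*165)*(1/4609) + 340/((5*√2)) = (38 - 165)*(1/4609) + 340*(√2/10) = -127*1/4609 + 34*√2 = -127/4609 + 34*√2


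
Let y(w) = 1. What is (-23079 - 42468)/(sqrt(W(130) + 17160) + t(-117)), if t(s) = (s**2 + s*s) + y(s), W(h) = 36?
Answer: -1794611313/749592445 + 131094*sqrt(4299)/749592445 ≈ -2.3826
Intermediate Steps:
t(s) = 1 + 2*s**2 (t(s) = (s**2 + s*s) + 1 = (s**2 + s**2) + 1 = 2*s**2 + 1 = 1 + 2*s**2)
(-23079 - 42468)/(sqrt(W(130) + 17160) + t(-117)) = (-23079 - 42468)/(sqrt(36 + 17160) + (1 + 2*(-117)**2)) = -65547/(sqrt(17196) + (1 + 2*13689)) = -65547/(2*sqrt(4299) + (1 + 27378)) = -65547/(2*sqrt(4299) + 27379) = -65547/(27379 + 2*sqrt(4299))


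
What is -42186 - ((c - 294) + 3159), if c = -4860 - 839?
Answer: -39352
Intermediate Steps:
c = -5699
-42186 - ((c - 294) + 3159) = -42186 - ((-5699 - 294) + 3159) = -42186 - (-5993 + 3159) = -42186 - 1*(-2834) = -42186 + 2834 = -39352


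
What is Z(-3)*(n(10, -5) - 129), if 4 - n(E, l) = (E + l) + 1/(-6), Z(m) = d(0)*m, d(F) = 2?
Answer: 779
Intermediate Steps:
Z(m) = 2*m
n(E, l) = 25/6 - E - l (n(E, l) = 4 - ((E + l) + 1/(-6)) = 4 - ((E + l) - ⅙) = 4 - (-⅙ + E + l) = 4 + (⅙ - E - l) = 25/6 - E - l)
Z(-3)*(n(10, -5) - 129) = (2*(-3))*((25/6 - 1*10 - 1*(-5)) - 129) = -6*((25/6 - 10 + 5) - 129) = -6*(-⅚ - 129) = -6*(-779/6) = 779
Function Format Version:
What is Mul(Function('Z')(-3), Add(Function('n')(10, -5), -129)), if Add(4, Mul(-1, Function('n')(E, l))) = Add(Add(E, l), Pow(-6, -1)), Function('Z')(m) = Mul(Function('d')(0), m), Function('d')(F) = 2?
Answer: 779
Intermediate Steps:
Function('Z')(m) = Mul(2, m)
Function('n')(E, l) = Add(Rational(25, 6), Mul(-1, E), Mul(-1, l)) (Function('n')(E, l) = Add(4, Mul(-1, Add(Add(E, l), Pow(-6, -1)))) = Add(4, Mul(-1, Add(Add(E, l), Rational(-1, 6)))) = Add(4, Mul(-1, Add(Rational(-1, 6), E, l))) = Add(4, Add(Rational(1, 6), Mul(-1, E), Mul(-1, l))) = Add(Rational(25, 6), Mul(-1, E), Mul(-1, l)))
Mul(Function('Z')(-3), Add(Function('n')(10, -5), -129)) = Mul(Mul(2, -3), Add(Add(Rational(25, 6), Mul(-1, 10), Mul(-1, -5)), -129)) = Mul(-6, Add(Add(Rational(25, 6), -10, 5), -129)) = Mul(-6, Add(Rational(-5, 6), -129)) = Mul(-6, Rational(-779, 6)) = 779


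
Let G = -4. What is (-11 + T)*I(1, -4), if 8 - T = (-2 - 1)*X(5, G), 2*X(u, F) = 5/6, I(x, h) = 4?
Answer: -7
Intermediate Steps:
X(u, F) = 5/12 (X(u, F) = (5/6)/2 = (5*(⅙))/2 = (½)*(⅚) = 5/12)
T = 37/4 (T = 8 - (-2 - 1)*5/12 = 8 - (-3)*5/12 = 8 - 1*(-5/4) = 8 + 5/4 = 37/4 ≈ 9.2500)
(-11 + T)*I(1, -4) = (-11 + 37/4)*4 = -7/4*4 = -7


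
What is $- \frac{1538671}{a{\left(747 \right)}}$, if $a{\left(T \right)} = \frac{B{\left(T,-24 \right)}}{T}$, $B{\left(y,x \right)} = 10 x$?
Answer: $\frac{383129079}{80} \approx 4.7891 \cdot 10^{6}$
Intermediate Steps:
$a{\left(T \right)} = - \frac{240}{T}$ ($a{\left(T \right)} = \frac{10 \left(-24\right)}{T} = - \frac{240}{T}$)
$- \frac{1538671}{a{\left(747 \right)}} = - \frac{1538671}{\left(-240\right) \frac{1}{747}} = - \frac{1538671}{- \frac{80}{249}} = \left(-1538671\right) \left(- \frac{249}{80}\right) = \frac{383129079}{80}$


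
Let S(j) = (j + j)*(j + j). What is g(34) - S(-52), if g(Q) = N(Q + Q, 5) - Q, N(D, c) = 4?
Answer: -10846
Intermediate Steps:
g(Q) = 4 - Q
S(j) = 4*j**2 (S(j) = (2*j)*(2*j) = 4*j**2)
g(34) - S(-52) = (4 - 1*34) - 4*(-52)**2 = (4 - 34) - 4*2704 = -30 - 1*10816 = -30 - 10816 = -10846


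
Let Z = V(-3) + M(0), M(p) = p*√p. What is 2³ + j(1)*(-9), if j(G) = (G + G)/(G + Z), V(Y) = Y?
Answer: 17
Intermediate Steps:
M(p) = p^(3/2)
Z = -3 (Z = -3 + 0^(3/2) = -3 + 0 = -3)
j(G) = 2*G/(-3 + G) (j(G) = (G + G)/(G - 3) = (2*G)/(-3 + G) = 2*G/(-3 + G))
2³ + j(1)*(-9) = 2³ + (2*1/(-3 + 1))*(-9) = 8 + (2*1/(-2))*(-9) = 8 + (2*1*(-½))*(-9) = 8 - 1*(-9) = 8 + 9 = 17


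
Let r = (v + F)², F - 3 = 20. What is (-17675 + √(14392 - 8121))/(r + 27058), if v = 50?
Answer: -17675/32387 + √6271/32387 ≈ -0.54330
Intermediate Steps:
F = 23 (F = 3 + 20 = 23)
r = 5329 (r = (50 + 23)² = 73² = 5329)
(-17675 + √(14392 - 8121))/(r + 27058) = (-17675 + √(14392 - 8121))/(5329 + 27058) = (-17675 + √6271)/32387 = (-17675 + √6271)*(1/32387) = -17675/32387 + √6271/32387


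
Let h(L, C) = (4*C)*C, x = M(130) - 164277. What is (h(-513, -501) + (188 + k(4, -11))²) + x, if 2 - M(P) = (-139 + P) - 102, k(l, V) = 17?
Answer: 881865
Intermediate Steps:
M(P) = 243 - P (M(P) = 2 - ((-139 + P) - 102) = 2 - (-241 + P) = 2 + (241 - P) = 243 - P)
x = -164164 (x = (243 - 1*130) - 164277 = (243 - 130) - 164277 = 113 - 164277 = -164164)
h(L, C) = 4*C²
(h(-513, -501) + (188 + k(4, -11))²) + x = (4*(-501)² + (188 + 17)²) - 164164 = (4*251001 + 205²) - 164164 = (1004004 + 42025) - 164164 = 1046029 - 164164 = 881865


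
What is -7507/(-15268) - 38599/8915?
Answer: -522404627/136114220 ≈ -3.8380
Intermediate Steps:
-7507/(-15268) - 38599/8915 = -7507*(-1/15268) - 38599*1/8915 = 7507/15268 - 38599/8915 = -522404627/136114220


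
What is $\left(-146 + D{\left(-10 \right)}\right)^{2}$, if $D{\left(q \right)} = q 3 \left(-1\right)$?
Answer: $13456$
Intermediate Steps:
$D{\left(q \right)} = - 3 q$ ($D{\left(q \right)} = 3 q \left(-1\right) = - 3 q$)
$\left(-146 + D{\left(-10 \right)}\right)^{2} = \left(-146 - -30\right)^{2} = \left(-146 + 30\right)^{2} = \left(-116\right)^{2} = 13456$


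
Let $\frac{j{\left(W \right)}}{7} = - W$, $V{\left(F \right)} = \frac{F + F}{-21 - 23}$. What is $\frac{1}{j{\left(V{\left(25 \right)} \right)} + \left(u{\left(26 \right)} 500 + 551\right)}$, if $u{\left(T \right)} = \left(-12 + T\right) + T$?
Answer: $\frac{22}{452297} \approx 4.8641 \cdot 10^{-5}$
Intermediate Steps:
$V{\left(F \right)} = - \frac{F}{22}$ ($V{\left(F \right)} = \frac{2 F}{-44} = 2 F \left(- \frac{1}{44}\right) = - \frac{F}{22}$)
$u{\left(T \right)} = -12 + 2 T$
$j{\left(W \right)} = - 7 W$ ($j{\left(W \right)} = 7 \left(- W\right) = - 7 W$)
$\frac{1}{j{\left(V{\left(25 \right)} \right)} + \left(u{\left(26 \right)} 500 + 551\right)} = \frac{1}{- 7 \left(\left(- \frac{1}{22}\right) 25\right) + \left(\left(-12 + 2 \cdot 26\right) 500 + 551\right)} = \frac{1}{\left(-7\right) \left(- \frac{25}{22}\right) + \left(\left(-12 + 52\right) 500 + 551\right)} = \frac{1}{\frac{175}{22} + \left(40 \cdot 500 + 551\right)} = \frac{1}{\frac{175}{22} + \left(20000 + 551\right)} = \frac{1}{\frac{175}{22} + 20551} = \frac{1}{\frac{452297}{22}} = \frac{22}{452297}$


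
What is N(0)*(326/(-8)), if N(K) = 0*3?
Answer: 0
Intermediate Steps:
N(K) = 0
N(0)*(326/(-8)) = 0*(326/(-8)) = 0*(326*(-⅛)) = 0*(-163/4) = 0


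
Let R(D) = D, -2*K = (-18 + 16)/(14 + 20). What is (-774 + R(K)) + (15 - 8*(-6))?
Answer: -24173/34 ≈ -710.97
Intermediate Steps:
K = 1/34 (K = -(-18 + 16)/(2*(14 + 20)) = -(-1)/34 = -1/2*(-1/17) = 1/34 ≈ 0.029412)
(-774 + R(K)) + (15 - 8*(-6)) = (-774 + 1/34) + (15 - 8*(-6)) = -26315/34 + (15 + 48) = -26315/34 + 63 = -24173/34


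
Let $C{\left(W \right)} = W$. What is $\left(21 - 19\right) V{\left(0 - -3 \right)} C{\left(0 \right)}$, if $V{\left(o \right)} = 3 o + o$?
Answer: $0$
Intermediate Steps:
$V{\left(o \right)} = 4 o$
$\left(21 - 19\right) V{\left(0 - -3 \right)} C{\left(0 \right)} = \left(21 - 19\right) 4 \left(0 - -3\right) 0 = 2 \cdot 4 \left(0 + 3\right) 0 = 2 \cdot 4 \cdot 3 \cdot 0 = 2 \cdot 12 \cdot 0 = 24 \cdot 0 = 0$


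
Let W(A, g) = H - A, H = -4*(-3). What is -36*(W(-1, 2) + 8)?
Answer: -756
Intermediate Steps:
H = 12
W(A, g) = 12 - A
-36*(W(-1, 2) + 8) = -36*((12 - 1*(-1)) + 8) = -36*((12 + 1) + 8) = -36*(13 + 8) = -36*21 = -756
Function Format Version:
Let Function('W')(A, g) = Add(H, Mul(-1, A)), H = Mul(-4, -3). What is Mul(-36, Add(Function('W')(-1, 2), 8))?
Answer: -756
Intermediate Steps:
H = 12
Function('W')(A, g) = Add(12, Mul(-1, A))
Mul(-36, Add(Function('W')(-1, 2), 8)) = Mul(-36, Add(Add(12, Mul(-1, -1)), 8)) = Mul(-36, Add(Add(12, 1), 8)) = Mul(-36, Add(13, 8)) = Mul(-36, 21) = -756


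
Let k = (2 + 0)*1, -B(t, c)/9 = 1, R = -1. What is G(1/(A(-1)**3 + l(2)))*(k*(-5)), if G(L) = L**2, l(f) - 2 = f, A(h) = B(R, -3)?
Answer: -2/105125 ≈ -1.9025e-5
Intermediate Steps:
B(t, c) = -9 (B(t, c) = -9*1 = -9)
A(h) = -9
l(f) = 2 + f
k = 2 (k = 2*1 = 2)
G(1/(A(-1)**3 + l(2)))*(k*(-5)) = (1/((-9)**3 + (2 + 2)))**2*(2*(-5)) = (1/(-729 + 4))**2*(-10) = (1/(-725))**2*(-10) = (-1/725)**2*(-10) = (1/525625)*(-10) = -2/105125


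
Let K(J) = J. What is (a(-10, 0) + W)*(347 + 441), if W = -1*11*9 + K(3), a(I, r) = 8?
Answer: -69344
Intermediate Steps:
W = -96 (W = -1*11*9 + 3 = -11*9 + 3 = -99 + 3 = -96)
(a(-10, 0) + W)*(347 + 441) = (8 - 96)*(347 + 441) = -88*788 = -69344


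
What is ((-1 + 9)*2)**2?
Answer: 256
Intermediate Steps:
((-1 + 9)*2)**2 = (8*2)**2 = 16**2 = 256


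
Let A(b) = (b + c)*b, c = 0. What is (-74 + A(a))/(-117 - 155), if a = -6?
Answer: 19/136 ≈ 0.13971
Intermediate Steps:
A(b) = b² (A(b) = (b + 0)*b = b*b = b²)
(-74 + A(a))/(-117 - 155) = (-74 + (-6)²)/(-117 - 155) = (-74 + 36)/(-272) = -1/272*(-38) = 19/136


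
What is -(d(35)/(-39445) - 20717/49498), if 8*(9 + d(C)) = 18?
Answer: 1633695907/3904897220 ≈ 0.41837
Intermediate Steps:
d(C) = -27/4 (d(C) = -9 + (⅛)*18 = -9 + 9/4 = -27/4)
-(d(35)/(-39445) - 20717/49498) = -(-27/4/(-39445) - 20717/49498) = -(-27/4*(-1/39445) - 20717*1/49498) = -(27/157780 - 20717/49498) = -1*(-1633695907/3904897220) = 1633695907/3904897220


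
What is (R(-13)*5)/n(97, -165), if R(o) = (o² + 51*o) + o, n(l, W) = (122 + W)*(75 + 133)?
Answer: 195/688 ≈ 0.28343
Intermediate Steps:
n(l, W) = 25376 + 208*W (n(l, W) = (122 + W)*208 = 25376 + 208*W)
R(o) = o² + 52*o
(R(-13)*5)/n(97, -165) = (-13*(52 - 13)*5)/(25376 + 208*(-165)) = (-13*39*5)/(25376 - 34320) = -507*5/(-8944) = -2535*(-1/8944) = 195/688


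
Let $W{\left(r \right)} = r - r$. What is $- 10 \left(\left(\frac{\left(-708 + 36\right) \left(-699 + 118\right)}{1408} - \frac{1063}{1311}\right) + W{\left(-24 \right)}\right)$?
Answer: $- \frac{79743695}{28842} \approx -2764.8$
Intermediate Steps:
$W{\left(r \right)} = 0$
$- 10 \left(\left(\frac{\left(-708 + 36\right) \left(-699 + 118\right)}{1408} - \frac{1063}{1311}\right) + W{\left(-24 \right)}\right) = - 10 \left(\left(\frac{\left(-708 + 36\right) \left(-699 + 118\right)}{1408} - \frac{1063}{1311}\right) + 0\right) = - 10 \left(\left(\left(-672\right) \left(-581\right) \frac{1}{1408} - \frac{1063}{1311}\right) + 0\right) = - 10 \left(\left(390432 \cdot \frac{1}{1408} - \frac{1063}{1311}\right) + 0\right) = - 10 \left(\left(\frac{12201}{44} - \frac{1063}{1311}\right) + 0\right) = - 10 \left(\frac{15948739}{57684} + 0\right) = \left(-10\right) \frac{15948739}{57684} = - \frac{79743695}{28842}$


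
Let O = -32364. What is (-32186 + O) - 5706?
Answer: -70256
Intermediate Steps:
(-32186 + O) - 5706 = (-32186 - 32364) - 5706 = -64550 - 5706 = -70256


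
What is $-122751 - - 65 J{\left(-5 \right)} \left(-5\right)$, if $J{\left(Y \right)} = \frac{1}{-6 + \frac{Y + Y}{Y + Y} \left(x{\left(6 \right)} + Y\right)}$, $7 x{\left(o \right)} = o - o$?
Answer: $- \frac{1349936}{11} \approx -1.2272 \cdot 10^{5}$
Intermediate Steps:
$x{\left(o \right)} = 0$ ($x{\left(o \right)} = \frac{o - o}{7} = \frac{1}{7} \cdot 0 = 0$)
$J{\left(Y \right)} = \frac{1}{-6 + Y}$ ($J{\left(Y \right)} = \frac{1}{-6 + \frac{Y + Y}{Y + Y} \left(0 + Y\right)} = \frac{1}{-6 + \frac{2 Y}{2 Y} Y} = \frac{1}{-6 + 2 Y \frac{1}{2 Y} Y} = \frac{1}{-6 + 1 Y} = \frac{1}{-6 + Y}$)
$-122751 - - 65 J{\left(-5 \right)} \left(-5\right) = -122751 - - \frac{65}{-6 - 5} \left(-5\right) = -122751 - - \frac{65}{-11} \left(-5\right) = -122751 - \left(-65\right) \left(- \frac{1}{11}\right) \left(-5\right) = -122751 - \frac{65}{11} \left(-5\right) = -122751 - - \frac{325}{11} = -122751 + \frac{325}{11} = - \frac{1349936}{11}$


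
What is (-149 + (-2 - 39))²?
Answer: 36100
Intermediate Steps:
(-149 + (-2 - 39))² = (-149 - 41)² = (-190)² = 36100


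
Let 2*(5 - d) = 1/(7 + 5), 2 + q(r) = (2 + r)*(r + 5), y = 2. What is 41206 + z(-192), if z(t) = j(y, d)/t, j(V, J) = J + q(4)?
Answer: 189875881/4608 ≈ 41206.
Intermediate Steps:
q(r) = -2 + (2 + r)*(5 + r) (q(r) = -2 + (2 + r)*(r + 5) = -2 + (2 + r)*(5 + r))
d = 119/24 (d = 5 - 1/(2*(7 + 5)) = 5 - ½/12 = 5 - ½*1/12 = 5 - 1/24 = 119/24 ≈ 4.9583)
j(V, J) = 52 + J (j(V, J) = J + (8 + 4² + 7*4) = J + (8 + 16 + 28) = J + 52 = 52 + J)
z(t) = 1367/(24*t) (z(t) = (52 + 119/24)/t = 1367/(24*t))
41206 + z(-192) = 41206 + (1367/24)/(-192) = 41206 + (1367/24)*(-1/192) = 41206 - 1367/4608 = 189875881/4608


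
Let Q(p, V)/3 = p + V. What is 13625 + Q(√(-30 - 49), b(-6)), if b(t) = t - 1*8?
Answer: 13583 + 3*I*√79 ≈ 13583.0 + 26.665*I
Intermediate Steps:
b(t) = -8 + t (b(t) = t - 8 = -8 + t)
Q(p, V) = 3*V + 3*p (Q(p, V) = 3*(p + V) = 3*(V + p) = 3*V + 3*p)
13625 + Q(√(-30 - 49), b(-6)) = 13625 + (3*(-8 - 6) + 3*√(-30 - 49)) = 13625 + (3*(-14) + 3*√(-79)) = 13625 + (-42 + 3*(I*√79)) = 13625 + (-42 + 3*I*√79) = 13583 + 3*I*√79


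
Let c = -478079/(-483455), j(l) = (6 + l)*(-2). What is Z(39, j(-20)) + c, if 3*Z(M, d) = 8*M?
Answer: 7251057/69065 ≈ 104.99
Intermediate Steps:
j(l) = -12 - 2*l
Z(M, d) = 8*M/3 (Z(M, d) = (8*M)/3 = 8*M/3)
c = 68297/69065 (c = -478079*(-1/483455) = 68297/69065 ≈ 0.98888)
Z(39, j(-20)) + c = (8/3)*39 + 68297/69065 = 104 + 68297/69065 = 7251057/69065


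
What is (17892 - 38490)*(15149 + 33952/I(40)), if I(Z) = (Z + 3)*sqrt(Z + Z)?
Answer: -312039102 - 174835824*sqrt(5)/215 ≈ -3.1386e+8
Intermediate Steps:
I(Z) = sqrt(2)*sqrt(Z)*(3 + Z) (I(Z) = (3 + Z)*sqrt(2*Z) = (3 + Z)*(sqrt(2)*sqrt(Z)) = sqrt(2)*sqrt(Z)*(3 + Z))
(17892 - 38490)*(15149 + 33952/I(40)) = (17892 - 38490)*(15149 + 33952/((sqrt(2)*sqrt(40)*(3 + 40)))) = -20598*(15149 + 33952/((sqrt(2)*(2*sqrt(10))*43))) = -20598*(15149 + 33952/((172*sqrt(5)))) = -20598*(15149 + 33952*(sqrt(5)/860)) = -20598*(15149 + 8488*sqrt(5)/215) = -312039102 - 174835824*sqrt(5)/215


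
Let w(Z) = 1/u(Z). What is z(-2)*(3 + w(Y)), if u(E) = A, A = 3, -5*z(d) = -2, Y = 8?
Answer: 4/3 ≈ 1.3333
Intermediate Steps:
z(d) = 2/5 (z(d) = -1/5*(-2) = 2/5)
u(E) = 3
w(Z) = 1/3
z(-2)*(3 + w(Y)) = 2*(3 + 1/3)/5 = (2/5)*(10/3) = 4/3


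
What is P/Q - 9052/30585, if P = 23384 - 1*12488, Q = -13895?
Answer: -18361268/16999143 ≈ -1.0801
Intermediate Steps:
P = 10896 (P = 23384 - 12488 = 10896)
P/Q - 9052/30585 = 10896/(-13895) - 9052/30585 = 10896*(-1/13895) - 9052*1/30585 = -10896/13895 - 9052/30585 = -18361268/16999143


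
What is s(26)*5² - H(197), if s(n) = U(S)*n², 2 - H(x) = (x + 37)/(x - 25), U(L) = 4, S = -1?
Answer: 5813545/86 ≈ 67599.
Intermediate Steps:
H(x) = 2 - (37 + x)/(-25 + x) (H(x) = 2 - (x + 37)/(x - 25) = 2 - (37 + x)/(-25 + x))
s(n) = 4*n²
s(26)*5² - H(197) = (4*26²)*5² - (-87 + 197)/(-25 + 197) = (4*676)*25 - 110/172 = 2704*25 - 110/172 = 67600 - 1*55/86 = 67600 - 55/86 = 5813545/86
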